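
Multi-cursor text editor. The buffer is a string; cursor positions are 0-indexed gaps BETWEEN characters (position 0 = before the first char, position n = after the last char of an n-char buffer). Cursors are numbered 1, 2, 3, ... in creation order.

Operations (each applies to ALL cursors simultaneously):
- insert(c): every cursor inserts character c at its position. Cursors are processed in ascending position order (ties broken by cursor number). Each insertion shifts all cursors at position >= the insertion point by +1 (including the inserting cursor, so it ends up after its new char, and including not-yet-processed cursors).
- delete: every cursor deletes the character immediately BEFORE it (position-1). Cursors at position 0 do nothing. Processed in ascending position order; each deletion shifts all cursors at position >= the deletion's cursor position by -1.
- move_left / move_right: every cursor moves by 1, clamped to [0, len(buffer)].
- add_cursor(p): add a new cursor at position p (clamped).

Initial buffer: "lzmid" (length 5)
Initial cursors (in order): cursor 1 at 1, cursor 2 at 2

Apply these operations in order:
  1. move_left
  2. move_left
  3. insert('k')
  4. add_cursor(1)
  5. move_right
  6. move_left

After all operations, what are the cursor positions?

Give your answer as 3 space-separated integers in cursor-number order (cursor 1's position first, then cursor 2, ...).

Answer: 2 2 1

Derivation:
After op 1 (move_left): buffer="lzmid" (len 5), cursors c1@0 c2@1, authorship .....
After op 2 (move_left): buffer="lzmid" (len 5), cursors c1@0 c2@0, authorship .....
After op 3 (insert('k')): buffer="kklzmid" (len 7), cursors c1@2 c2@2, authorship 12.....
After op 4 (add_cursor(1)): buffer="kklzmid" (len 7), cursors c3@1 c1@2 c2@2, authorship 12.....
After op 5 (move_right): buffer="kklzmid" (len 7), cursors c3@2 c1@3 c2@3, authorship 12.....
After op 6 (move_left): buffer="kklzmid" (len 7), cursors c3@1 c1@2 c2@2, authorship 12.....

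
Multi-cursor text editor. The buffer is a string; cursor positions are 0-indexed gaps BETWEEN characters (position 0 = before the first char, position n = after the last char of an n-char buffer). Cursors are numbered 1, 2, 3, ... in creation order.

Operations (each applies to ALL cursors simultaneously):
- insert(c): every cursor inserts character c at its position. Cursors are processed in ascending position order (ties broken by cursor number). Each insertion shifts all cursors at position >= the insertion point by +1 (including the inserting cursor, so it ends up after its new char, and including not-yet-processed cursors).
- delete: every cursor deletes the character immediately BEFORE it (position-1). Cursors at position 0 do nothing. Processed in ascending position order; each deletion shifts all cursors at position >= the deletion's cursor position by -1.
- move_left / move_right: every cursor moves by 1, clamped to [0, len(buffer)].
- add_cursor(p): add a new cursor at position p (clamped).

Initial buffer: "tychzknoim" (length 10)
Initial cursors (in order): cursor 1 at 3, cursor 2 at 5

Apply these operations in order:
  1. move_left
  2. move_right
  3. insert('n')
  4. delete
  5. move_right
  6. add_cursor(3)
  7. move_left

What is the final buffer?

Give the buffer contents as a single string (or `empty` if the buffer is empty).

After op 1 (move_left): buffer="tychzknoim" (len 10), cursors c1@2 c2@4, authorship ..........
After op 2 (move_right): buffer="tychzknoim" (len 10), cursors c1@3 c2@5, authorship ..........
After op 3 (insert('n')): buffer="tycnhznknoim" (len 12), cursors c1@4 c2@7, authorship ...1..2.....
After op 4 (delete): buffer="tychzknoim" (len 10), cursors c1@3 c2@5, authorship ..........
After op 5 (move_right): buffer="tychzknoim" (len 10), cursors c1@4 c2@6, authorship ..........
After op 6 (add_cursor(3)): buffer="tychzknoim" (len 10), cursors c3@3 c1@4 c2@6, authorship ..........
After op 7 (move_left): buffer="tychzknoim" (len 10), cursors c3@2 c1@3 c2@5, authorship ..........

Answer: tychzknoim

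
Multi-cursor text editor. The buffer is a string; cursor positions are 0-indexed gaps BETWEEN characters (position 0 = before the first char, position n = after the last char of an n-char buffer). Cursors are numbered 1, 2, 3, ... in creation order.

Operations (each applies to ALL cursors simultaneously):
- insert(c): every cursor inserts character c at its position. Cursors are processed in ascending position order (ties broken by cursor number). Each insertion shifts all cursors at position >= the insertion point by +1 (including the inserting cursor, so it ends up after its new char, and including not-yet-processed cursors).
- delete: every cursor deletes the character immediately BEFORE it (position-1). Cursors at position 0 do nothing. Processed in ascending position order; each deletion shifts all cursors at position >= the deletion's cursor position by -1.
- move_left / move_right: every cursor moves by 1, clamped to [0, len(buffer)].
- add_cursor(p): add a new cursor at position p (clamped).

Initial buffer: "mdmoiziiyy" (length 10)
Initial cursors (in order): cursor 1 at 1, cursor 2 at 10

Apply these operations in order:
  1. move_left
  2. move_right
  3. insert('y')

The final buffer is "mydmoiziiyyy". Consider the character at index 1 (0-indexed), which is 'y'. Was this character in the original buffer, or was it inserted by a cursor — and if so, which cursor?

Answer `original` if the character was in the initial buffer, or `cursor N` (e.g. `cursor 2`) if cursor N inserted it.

Answer: cursor 1

Derivation:
After op 1 (move_left): buffer="mdmoiziiyy" (len 10), cursors c1@0 c2@9, authorship ..........
After op 2 (move_right): buffer="mdmoiziiyy" (len 10), cursors c1@1 c2@10, authorship ..........
After op 3 (insert('y')): buffer="mydmoiziiyyy" (len 12), cursors c1@2 c2@12, authorship .1.........2
Authorship (.=original, N=cursor N): . 1 . . . . . . . . . 2
Index 1: author = 1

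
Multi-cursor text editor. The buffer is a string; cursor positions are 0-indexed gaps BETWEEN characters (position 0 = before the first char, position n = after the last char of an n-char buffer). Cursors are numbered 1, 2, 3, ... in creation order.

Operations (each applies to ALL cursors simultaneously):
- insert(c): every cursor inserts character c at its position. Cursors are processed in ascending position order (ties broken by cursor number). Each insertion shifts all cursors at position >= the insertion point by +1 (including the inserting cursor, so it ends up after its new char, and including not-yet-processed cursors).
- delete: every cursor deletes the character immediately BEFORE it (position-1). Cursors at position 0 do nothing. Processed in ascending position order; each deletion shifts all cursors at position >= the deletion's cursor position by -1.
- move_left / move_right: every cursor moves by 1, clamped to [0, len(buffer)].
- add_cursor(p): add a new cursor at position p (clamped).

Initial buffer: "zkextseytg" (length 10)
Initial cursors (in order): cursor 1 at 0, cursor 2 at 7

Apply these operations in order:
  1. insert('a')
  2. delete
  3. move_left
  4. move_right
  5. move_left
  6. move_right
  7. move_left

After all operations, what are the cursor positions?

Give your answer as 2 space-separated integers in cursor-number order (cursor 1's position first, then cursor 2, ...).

Answer: 0 6

Derivation:
After op 1 (insert('a')): buffer="azkextseaytg" (len 12), cursors c1@1 c2@9, authorship 1.......2...
After op 2 (delete): buffer="zkextseytg" (len 10), cursors c1@0 c2@7, authorship ..........
After op 3 (move_left): buffer="zkextseytg" (len 10), cursors c1@0 c2@6, authorship ..........
After op 4 (move_right): buffer="zkextseytg" (len 10), cursors c1@1 c2@7, authorship ..........
After op 5 (move_left): buffer="zkextseytg" (len 10), cursors c1@0 c2@6, authorship ..........
After op 6 (move_right): buffer="zkextseytg" (len 10), cursors c1@1 c2@7, authorship ..........
After op 7 (move_left): buffer="zkextseytg" (len 10), cursors c1@0 c2@6, authorship ..........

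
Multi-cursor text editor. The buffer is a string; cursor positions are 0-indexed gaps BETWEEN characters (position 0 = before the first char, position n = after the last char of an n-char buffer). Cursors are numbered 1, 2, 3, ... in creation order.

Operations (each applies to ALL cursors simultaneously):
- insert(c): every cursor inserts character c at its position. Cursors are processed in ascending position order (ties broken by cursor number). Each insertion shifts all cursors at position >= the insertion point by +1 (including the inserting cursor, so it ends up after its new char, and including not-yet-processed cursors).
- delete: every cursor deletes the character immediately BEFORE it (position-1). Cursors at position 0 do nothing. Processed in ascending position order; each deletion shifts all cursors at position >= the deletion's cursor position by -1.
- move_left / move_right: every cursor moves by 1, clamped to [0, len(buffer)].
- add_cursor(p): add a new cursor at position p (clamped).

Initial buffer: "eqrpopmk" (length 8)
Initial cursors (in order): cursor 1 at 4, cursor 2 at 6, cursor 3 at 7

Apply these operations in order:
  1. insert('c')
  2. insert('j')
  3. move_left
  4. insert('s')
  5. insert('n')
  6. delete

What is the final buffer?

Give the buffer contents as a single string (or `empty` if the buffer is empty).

Answer: eqrpcsjopcsjmcsjk

Derivation:
After op 1 (insert('c')): buffer="eqrpcopcmck" (len 11), cursors c1@5 c2@8 c3@10, authorship ....1..2.3.
After op 2 (insert('j')): buffer="eqrpcjopcjmcjk" (len 14), cursors c1@6 c2@10 c3@13, authorship ....11..22.33.
After op 3 (move_left): buffer="eqrpcjopcjmcjk" (len 14), cursors c1@5 c2@9 c3@12, authorship ....11..22.33.
After op 4 (insert('s')): buffer="eqrpcsjopcsjmcsjk" (len 17), cursors c1@6 c2@11 c3@15, authorship ....111..222.333.
After op 5 (insert('n')): buffer="eqrpcsnjopcsnjmcsnjk" (len 20), cursors c1@7 c2@13 c3@18, authorship ....1111..2222.3333.
After op 6 (delete): buffer="eqrpcsjopcsjmcsjk" (len 17), cursors c1@6 c2@11 c3@15, authorship ....111..222.333.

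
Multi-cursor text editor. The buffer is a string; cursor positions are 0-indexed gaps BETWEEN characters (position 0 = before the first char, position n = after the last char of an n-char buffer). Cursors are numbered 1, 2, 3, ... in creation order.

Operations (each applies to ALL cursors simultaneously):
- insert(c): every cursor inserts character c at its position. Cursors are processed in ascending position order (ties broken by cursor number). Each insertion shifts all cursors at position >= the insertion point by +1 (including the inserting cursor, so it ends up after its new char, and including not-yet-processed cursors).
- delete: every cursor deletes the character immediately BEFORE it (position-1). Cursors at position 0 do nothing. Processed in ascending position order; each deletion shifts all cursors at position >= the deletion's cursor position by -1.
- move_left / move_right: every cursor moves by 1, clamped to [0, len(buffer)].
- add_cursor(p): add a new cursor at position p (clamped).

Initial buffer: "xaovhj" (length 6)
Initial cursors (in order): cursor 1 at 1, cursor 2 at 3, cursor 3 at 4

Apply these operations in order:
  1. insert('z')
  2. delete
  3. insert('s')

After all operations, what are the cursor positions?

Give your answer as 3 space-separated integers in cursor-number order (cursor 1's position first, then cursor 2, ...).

Answer: 2 5 7

Derivation:
After op 1 (insert('z')): buffer="xzaozvzhj" (len 9), cursors c1@2 c2@5 c3@7, authorship .1..2.3..
After op 2 (delete): buffer="xaovhj" (len 6), cursors c1@1 c2@3 c3@4, authorship ......
After op 3 (insert('s')): buffer="xsaosvshj" (len 9), cursors c1@2 c2@5 c3@7, authorship .1..2.3..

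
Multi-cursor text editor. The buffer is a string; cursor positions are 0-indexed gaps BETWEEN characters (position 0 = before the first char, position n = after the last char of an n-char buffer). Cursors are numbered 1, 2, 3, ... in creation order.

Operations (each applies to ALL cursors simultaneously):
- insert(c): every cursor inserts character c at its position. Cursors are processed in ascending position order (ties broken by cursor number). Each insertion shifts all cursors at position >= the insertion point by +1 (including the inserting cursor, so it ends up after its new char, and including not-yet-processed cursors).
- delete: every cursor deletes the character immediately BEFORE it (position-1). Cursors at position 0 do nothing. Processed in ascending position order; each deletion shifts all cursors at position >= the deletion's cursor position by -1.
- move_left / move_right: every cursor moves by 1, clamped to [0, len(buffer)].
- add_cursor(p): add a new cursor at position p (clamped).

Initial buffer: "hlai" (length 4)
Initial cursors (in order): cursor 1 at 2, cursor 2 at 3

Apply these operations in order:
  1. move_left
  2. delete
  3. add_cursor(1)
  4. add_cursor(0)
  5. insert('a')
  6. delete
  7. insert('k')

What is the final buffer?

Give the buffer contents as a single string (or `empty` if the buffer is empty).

After op 1 (move_left): buffer="hlai" (len 4), cursors c1@1 c2@2, authorship ....
After op 2 (delete): buffer="ai" (len 2), cursors c1@0 c2@0, authorship ..
After op 3 (add_cursor(1)): buffer="ai" (len 2), cursors c1@0 c2@0 c3@1, authorship ..
After op 4 (add_cursor(0)): buffer="ai" (len 2), cursors c1@0 c2@0 c4@0 c3@1, authorship ..
After op 5 (insert('a')): buffer="aaaaai" (len 6), cursors c1@3 c2@3 c4@3 c3@5, authorship 124.3.
After op 6 (delete): buffer="ai" (len 2), cursors c1@0 c2@0 c4@0 c3@1, authorship ..
After op 7 (insert('k')): buffer="kkkaki" (len 6), cursors c1@3 c2@3 c4@3 c3@5, authorship 124.3.

Answer: kkkaki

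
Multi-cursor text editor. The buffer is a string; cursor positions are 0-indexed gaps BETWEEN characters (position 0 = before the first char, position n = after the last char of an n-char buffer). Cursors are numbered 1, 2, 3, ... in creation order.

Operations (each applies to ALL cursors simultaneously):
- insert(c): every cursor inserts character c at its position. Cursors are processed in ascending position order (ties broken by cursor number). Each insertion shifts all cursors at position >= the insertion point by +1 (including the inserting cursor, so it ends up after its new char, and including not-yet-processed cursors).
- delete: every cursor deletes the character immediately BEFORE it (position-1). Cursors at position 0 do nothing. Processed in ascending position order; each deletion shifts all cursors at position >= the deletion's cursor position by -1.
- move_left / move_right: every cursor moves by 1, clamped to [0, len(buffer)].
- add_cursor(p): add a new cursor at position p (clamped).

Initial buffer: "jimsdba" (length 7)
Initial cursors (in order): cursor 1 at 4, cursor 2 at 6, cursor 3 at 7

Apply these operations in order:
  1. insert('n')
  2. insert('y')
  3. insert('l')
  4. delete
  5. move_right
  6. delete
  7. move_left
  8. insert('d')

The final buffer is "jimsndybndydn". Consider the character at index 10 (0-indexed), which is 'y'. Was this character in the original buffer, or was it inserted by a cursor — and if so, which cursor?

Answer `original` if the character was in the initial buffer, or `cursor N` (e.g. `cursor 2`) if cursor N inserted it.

After op 1 (insert('n')): buffer="jimsndbnan" (len 10), cursors c1@5 c2@8 c3@10, authorship ....1..2.3
After op 2 (insert('y')): buffer="jimsnydbnyany" (len 13), cursors c1@6 c2@10 c3@13, authorship ....11..22.33
After op 3 (insert('l')): buffer="jimsnyldbnylanyl" (len 16), cursors c1@7 c2@12 c3@16, authorship ....111..222.333
After op 4 (delete): buffer="jimsnydbnyany" (len 13), cursors c1@6 c2@10 c3@13, authorship ....11..22.33
After op 5 (move_right): buffer="jimsnydbnyany" (len 13), cursors c1@7 c2@11 c3@13, authorship ....11..22.33
After op 6 (delete): buffer="jimsnybnyn" (len 10), cursors c1@6 c2@9 c3@10, authorship ....11.223
After op 7 (move_left): buffer="jimsnybnyn" (len 10), cursors c1@5 c2@8 c3@9, authorship ....11.223
After op 8 (insert('d')): buffer="jimsndybndydn" (len 13), cursors c1@6 c2@10 c3@12, authorship ....111.22233
Authorship (.=original, N=cursor N): . . . . 1 1 1 . 2 2 2 3 3
Index 10: author = 2

Answer: cursor 2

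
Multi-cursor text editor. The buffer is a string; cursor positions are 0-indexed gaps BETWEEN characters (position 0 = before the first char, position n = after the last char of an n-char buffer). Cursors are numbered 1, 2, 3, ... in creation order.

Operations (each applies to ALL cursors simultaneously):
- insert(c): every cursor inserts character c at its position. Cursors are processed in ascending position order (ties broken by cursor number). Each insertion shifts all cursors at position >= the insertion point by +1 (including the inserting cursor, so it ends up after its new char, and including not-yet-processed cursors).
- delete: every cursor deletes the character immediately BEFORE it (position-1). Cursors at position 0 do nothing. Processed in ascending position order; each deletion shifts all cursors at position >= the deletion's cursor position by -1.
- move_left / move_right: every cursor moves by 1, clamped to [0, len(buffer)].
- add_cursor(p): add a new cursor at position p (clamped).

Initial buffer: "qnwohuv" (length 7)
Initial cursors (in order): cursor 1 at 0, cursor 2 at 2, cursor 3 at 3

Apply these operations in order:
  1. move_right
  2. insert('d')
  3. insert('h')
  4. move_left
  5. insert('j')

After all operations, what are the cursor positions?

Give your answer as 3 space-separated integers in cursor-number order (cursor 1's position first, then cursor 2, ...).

Answer: 3 8 12

Derivation:
After op 1 (move_right): buffer="qnwohuv" (len 7), cursors c1@1 c2@3 c3@4, authorship .......
After op 2 (insert('d')): buffer="qdnwdodhuv" (len 10), cursors c1@2 c2@5 c3@7, authorship .1..2.3...
After op 3 (insert('h')): buffer="qdhnwdhodhhuv" (len 13), cursors c1@3 c2@7 c3@10, authorship .11..22.33...
After op 4 (move_left): buffer="qdhnwdhodhhuv" (len 13), cursors c1@2 c2@6 c3@9, authorship .11..22.33...
After op 5 (insert('j')): buffer="qdjhnwdjhodjhhuv" (len 16), cursors c1@3 c2@8 c3@12, authorship .111..222.333...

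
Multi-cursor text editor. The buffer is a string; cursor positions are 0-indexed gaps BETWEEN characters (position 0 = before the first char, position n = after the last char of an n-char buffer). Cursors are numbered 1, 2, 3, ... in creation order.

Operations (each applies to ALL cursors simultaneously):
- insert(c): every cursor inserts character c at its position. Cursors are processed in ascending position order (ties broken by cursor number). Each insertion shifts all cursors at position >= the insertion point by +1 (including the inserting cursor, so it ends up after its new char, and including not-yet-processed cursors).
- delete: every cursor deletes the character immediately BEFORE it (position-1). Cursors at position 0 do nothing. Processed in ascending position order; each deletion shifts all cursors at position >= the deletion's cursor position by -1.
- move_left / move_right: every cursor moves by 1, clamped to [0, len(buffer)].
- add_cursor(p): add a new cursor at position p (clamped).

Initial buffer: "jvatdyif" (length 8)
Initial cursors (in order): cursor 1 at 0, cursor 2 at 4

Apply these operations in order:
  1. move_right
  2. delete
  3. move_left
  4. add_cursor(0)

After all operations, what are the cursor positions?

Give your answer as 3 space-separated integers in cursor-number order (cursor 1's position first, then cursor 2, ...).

Answer: 0 2 0

Derivation:
After op 1 (move_right): buffer="jvatdyif" (len 8), cursors c1@1 c2@5, authorship ........
After op 2 (delete): buffer="vatyif" (len 6), cursors c1@0 c2@3, authorship ......
After op 3 (move_left): buffer="vatyif" (len 6), cursors c1@0 c2@2, authorship ......
After op 4 (add_cursor(0)): buffer="vatyif" (len 6), cursors c1@0 c3@0 c2@2, authorship ......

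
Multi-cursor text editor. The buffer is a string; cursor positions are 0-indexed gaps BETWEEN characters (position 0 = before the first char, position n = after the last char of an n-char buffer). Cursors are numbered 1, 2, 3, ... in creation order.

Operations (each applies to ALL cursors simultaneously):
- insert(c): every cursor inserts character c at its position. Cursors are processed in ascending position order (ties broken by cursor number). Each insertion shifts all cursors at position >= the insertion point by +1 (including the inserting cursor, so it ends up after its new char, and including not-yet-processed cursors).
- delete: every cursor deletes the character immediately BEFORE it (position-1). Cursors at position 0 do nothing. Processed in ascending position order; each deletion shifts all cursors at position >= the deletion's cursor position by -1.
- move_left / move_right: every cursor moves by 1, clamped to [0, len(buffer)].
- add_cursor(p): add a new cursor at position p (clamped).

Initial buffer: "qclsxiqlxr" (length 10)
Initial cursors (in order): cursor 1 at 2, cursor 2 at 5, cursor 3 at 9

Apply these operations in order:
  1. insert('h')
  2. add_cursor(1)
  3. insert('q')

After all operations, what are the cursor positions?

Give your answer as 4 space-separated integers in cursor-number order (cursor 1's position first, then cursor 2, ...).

After op 1 (insert('h')): buffer="qchlsxhiqlxhr" (len 13), cursors c1@3 c2@7 c3@12, authorship ..1...2....3.
After op 2 (add_cursor(1)): buffer="qchlsxhiqlxhr" (len 13), cursors c4@1 c1@3 c2@7 c3@12, authorship ..1...2....3.
After op 3 (insert('q')): buffer="qqchqlsxhqiqlxhqr" (len 17), cursors c4@2 c1@5 c2@10 c3@16, authorship .4.11...22....33.

Answer: 5 10 16 2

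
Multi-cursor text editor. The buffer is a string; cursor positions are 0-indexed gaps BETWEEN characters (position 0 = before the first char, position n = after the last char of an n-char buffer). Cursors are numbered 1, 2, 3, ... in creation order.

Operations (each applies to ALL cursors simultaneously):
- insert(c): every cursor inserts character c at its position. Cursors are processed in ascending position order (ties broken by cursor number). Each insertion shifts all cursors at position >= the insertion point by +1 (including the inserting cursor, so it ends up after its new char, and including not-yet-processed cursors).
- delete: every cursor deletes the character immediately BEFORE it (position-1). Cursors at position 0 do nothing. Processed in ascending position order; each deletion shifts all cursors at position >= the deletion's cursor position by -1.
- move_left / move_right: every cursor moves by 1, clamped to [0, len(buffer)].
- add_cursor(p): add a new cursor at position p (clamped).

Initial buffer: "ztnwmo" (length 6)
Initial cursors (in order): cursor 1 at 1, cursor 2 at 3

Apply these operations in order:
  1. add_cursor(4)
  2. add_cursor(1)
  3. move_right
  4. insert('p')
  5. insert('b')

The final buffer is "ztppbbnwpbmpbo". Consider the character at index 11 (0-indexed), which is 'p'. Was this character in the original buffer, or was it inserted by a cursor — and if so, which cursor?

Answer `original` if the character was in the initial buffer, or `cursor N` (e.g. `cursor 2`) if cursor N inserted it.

After op 1 (add_cursor(4)): buffer="ztnwmo" (len 6), cursors c1@1 c2@3 c3@4, authorship ......
After op 2 (add_cursor(1)): buffer="ztnwmo" (len 6), cursors c1@1 c4@1 c2@3 c3@4, authorship ......
After op 3 (move_right): buffer="ztnwmo" (len 6), cursors c1@2 c4@2 c2@4 c3@5, authorship ......
After op 4 (insert('p')): buffer="ztppnwpmpo" (len 10), cursors c1@4 c4@4 c2@7 c3@9, authorship ..14..2.3.
After op 5 (insert('b')): buffer="ztppbbnwpbmpbo" (len 14), cursors c1@6 c4@6 c2@10 c3@13, authorship ..1414..22.33.
Authorship (.=original, N=cursor N): . . 1 4 1 4 . . 2 2 . 3 3 .
Index 11: author = 3

Answer: cursor 3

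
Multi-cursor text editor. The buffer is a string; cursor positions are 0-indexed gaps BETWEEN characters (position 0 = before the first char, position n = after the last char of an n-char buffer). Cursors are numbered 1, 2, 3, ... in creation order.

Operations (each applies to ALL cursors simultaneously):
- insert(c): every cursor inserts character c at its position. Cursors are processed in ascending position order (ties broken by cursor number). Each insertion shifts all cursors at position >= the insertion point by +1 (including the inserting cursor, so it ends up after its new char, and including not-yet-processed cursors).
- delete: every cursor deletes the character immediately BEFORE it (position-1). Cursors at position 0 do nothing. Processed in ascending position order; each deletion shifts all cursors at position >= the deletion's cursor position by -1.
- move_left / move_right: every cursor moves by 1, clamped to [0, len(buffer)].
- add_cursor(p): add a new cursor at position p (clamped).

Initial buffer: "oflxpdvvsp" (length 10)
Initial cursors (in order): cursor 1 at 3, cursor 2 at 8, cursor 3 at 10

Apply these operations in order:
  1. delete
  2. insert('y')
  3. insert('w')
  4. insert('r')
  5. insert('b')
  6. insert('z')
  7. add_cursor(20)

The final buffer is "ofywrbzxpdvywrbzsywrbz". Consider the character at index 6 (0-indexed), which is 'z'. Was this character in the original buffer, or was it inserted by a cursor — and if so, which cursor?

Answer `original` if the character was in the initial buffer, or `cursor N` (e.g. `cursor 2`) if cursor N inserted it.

Answer: cursor 1

Derivation:
After op 1 (delete): buffer="ofxpdvs" (len 7), cursors c1@2 c2@6 c3@7, authorship .......
After op 2 (insert('y')): buffer="ofyxpdvysy" (len 10), cursors c1@3 c2@8 c3@10, authorship ..1....2.3
After op 3 (insert('w')): buffer="ofywxpdvywsyw" (len 13), cursors c1@4 c2@10 c3@13, authorship ..11....22.33
After op 4 (insert('r')): buffer="ofywrxpdvywrsywr" (len 16), cursors c1@5 c2@12 c3@16, authorship ..111....222.333
After op 5 (insert('b')): buffer="ofywrbxpdvywrbsywrb" (len 19), cursors c1@6 c2@14 c3@19, authorship ..1111....2222.3333
After op 6 (insert('z')): buffer="ofywrbzxpdvywrbzsywrbz" (len 22), cursors c1@7 c2@16 c3@22, authorship ..11111....22222.33333
After op 7 (add_cursor(20)): buffer="ofywrbzxpdvywrbzsywrbz" (len 22), cursors c1@7 c2@16 c4@20 c3@22, authorship ..11111....22222.33333
Authorship (.=original, N=cursor N): . . 1 1 1 1 1 . . . . 2 2 2 2 2 . 3 3 3 3 3
Index 6: author = 1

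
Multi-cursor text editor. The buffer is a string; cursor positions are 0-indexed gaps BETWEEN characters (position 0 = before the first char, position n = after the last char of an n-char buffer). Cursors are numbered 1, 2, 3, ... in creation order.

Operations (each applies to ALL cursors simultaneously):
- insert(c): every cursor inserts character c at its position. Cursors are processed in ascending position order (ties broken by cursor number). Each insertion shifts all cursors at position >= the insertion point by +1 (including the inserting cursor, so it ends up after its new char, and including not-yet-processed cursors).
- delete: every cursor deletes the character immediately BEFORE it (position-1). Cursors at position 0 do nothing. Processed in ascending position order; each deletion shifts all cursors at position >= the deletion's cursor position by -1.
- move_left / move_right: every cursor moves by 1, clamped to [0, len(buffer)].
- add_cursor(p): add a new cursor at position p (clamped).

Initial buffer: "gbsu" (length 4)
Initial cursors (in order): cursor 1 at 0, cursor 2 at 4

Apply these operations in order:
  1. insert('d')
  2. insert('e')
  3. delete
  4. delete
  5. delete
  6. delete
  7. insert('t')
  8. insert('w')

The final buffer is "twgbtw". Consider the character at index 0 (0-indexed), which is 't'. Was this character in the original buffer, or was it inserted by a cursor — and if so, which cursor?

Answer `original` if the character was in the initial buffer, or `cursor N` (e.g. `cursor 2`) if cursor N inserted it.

After op 1 (insert('d')): buffer="dgbsud" (len 6), cursors c1@1 c2@6, authorship 1....2
After op 2 (insert('e')): buffer="degbsude" (len 8), cursors c1@2 c2@8, authorship 11....22
After op 3 (delete): buffer="dgbsud" (len 6), cursors c1@1 c2@6, authorship 1....2
After op 4 (delete): buffer="gbsu" (len 4), cursors c1@0 c2@4, authorship ....
After op 5 (delete): buffer="gbs" (len 3), cursors c1@0 c2@3, authorship ...
After op 6 (delete): buffer="gb" (len 2), cursors c1@0 c2@2, authorship ..
After op 7 (insert('t')): buffer="tgbt" (len 4), cursors c1@1 c2@4, authorship 1..2
After op 8 (insert('w')): buffer="twgbtw" (len 6), cursors c1@2 c2@6, authorship 11..22
Authorship (.=original, N=cursor N): 1 1 . . 2 2
Index 0: author = 1

Answer: cursor 1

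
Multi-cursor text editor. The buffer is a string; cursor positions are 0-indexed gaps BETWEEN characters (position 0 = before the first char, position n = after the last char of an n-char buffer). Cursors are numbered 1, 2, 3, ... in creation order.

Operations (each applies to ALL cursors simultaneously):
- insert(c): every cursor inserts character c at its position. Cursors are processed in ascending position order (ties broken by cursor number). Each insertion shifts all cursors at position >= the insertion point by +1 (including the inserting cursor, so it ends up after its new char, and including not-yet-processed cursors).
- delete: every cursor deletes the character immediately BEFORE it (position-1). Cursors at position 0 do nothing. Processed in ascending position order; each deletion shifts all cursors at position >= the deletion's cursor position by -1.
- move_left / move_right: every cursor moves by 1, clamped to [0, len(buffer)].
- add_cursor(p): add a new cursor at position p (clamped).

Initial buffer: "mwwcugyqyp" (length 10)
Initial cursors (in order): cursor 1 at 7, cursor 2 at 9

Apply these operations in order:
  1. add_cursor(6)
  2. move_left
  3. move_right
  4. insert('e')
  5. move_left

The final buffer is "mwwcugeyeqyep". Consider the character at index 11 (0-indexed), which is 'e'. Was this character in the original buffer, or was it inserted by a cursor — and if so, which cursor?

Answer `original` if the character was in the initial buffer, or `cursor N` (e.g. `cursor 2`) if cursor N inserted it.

Answer: cursor 2

Derivation:
After op 1 (add_cursor(6)): buffer="mwwcugyqyp" (len 10), cursors c3@6 c1@7 c2@9, authorship ..........
After op 2 (move_left): buffer="mwwcugyqyp" (len 10), cursors c3@5 c1@6 c2@8, authorship ..........
After op 3 (move_right): buffer="mwwcugyqyp" (len 10), cursors c3@6 c1@7 c2@9, authorship ..........
After op 4 (insert('e')): buffer="mwwcugeyeqyep" (len 13), cursors c3@7 c1@9 c2@12, authorship ......3.1..2.
After op 5 (move_left): buffer="mwwcugeyeqyep" (len 13), cursors c3@6 c1@8 c2@11, authorship ......3.1..2.
Authorship (.=original, N=cursor N): . . . . . . 3 . 1 . . 2 .
Index 11: author = 2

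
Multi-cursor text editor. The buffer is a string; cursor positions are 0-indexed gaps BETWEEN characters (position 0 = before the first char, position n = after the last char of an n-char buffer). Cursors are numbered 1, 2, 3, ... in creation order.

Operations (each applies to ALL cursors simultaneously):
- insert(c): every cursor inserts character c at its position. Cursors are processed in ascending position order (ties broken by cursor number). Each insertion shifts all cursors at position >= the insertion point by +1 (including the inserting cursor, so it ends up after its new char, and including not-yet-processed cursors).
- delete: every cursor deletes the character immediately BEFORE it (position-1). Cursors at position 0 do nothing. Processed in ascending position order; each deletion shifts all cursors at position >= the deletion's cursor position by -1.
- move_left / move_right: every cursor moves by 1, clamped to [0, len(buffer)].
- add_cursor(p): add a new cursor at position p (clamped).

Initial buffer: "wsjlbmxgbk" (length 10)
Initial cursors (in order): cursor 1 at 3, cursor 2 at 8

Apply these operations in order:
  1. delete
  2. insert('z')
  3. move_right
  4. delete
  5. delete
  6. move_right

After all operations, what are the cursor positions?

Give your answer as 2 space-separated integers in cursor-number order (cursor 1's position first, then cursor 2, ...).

Answer: 3 6

Derivation:
After op 1 (delete): buffer="wslbmxbk" (len 8), cursors c1@2 c2@6, authorship ........
After op 2 (insert('z')): buffer="wszlbmxzbk" (len 10), cursors c1@3 c2@8, authorship ..1....2..
After op 3 (move_right): buffer="wszlbmxzbk" (len 10), cursors c1@4 c2@9, authorship ..1....2..
After op 4 (delete): buffer="wszbmxzk" (len 8), cursors c1@3 c2@7, authorship ..1...2.
After op 5 (delete): buffer="wsbmxk" (len 6), cursors c1@2 c2@5, authorship ......
After op 6 (move_right): buffer="wsbmxk" (len 6), cursors c1@3 c2@6, authorship ......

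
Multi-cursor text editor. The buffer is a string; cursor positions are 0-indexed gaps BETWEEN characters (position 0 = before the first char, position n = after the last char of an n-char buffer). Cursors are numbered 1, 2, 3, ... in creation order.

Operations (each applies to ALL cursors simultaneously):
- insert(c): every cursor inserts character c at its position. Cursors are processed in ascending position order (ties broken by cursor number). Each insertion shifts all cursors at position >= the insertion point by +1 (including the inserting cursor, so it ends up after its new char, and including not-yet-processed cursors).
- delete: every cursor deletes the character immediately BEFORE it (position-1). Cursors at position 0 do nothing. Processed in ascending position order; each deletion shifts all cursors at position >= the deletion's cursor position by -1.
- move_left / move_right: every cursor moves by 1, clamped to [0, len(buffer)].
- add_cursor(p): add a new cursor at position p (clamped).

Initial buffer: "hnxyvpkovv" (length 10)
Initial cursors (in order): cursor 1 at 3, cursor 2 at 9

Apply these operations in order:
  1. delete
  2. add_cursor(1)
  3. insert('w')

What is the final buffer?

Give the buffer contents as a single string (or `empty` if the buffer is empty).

After op 1 (delete): buffer="hnyvpkov" (len 8), cursors c1@2 c2@7, authorship ........
After op 2 (add_cursor(1)): buffer="hnyvpkov" (len 8), cursors c3@1 c1@2 c2@7, authorship ........
After op 3 (insert('w')): buffer="hwnwyvpkowv" (len 11), cursors c3@2 c1@4 c2@10, authorship .3.1.....2.

Answer: hwnwyvpkowv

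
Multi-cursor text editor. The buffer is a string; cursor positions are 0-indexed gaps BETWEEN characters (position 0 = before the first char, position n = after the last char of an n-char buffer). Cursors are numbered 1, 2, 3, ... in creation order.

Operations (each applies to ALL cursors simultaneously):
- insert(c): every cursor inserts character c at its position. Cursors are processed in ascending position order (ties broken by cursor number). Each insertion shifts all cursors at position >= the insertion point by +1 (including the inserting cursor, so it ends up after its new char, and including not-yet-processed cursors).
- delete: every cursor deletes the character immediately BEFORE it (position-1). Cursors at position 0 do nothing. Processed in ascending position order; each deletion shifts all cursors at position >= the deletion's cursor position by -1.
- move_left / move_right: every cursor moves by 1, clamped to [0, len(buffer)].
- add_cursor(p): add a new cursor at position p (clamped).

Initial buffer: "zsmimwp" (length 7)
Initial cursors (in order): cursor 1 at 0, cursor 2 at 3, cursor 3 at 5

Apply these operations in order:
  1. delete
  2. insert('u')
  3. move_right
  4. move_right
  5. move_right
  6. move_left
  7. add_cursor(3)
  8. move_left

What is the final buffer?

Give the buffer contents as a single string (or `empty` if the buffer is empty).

Answer: uzsuiuwp

Derivation:
After op 1 (delete): buffer="zsiwp" (len 5), cursors c1@0 c2@2 c3@3, authorship .....
After op 2 (insert('u')): buffer="uzsuiuwp" (len 8), cursors c1@1 c2@4 c3@6, authorship 1..2.3..
After op 3 (move_right): buffer="uzsuiuwp" (len 8), cursors c1@2 c2@5 c3@7, authorship 1..2.3..
After op 4 (move_right): buffer="uzsuiuwp" (len 8), cursors c1@3 c2@6 c3@8, authorship 1..2.3..
After op 5 (move_right): buffer="uzsuiuwp" (len 8), cursors c1@4 c2@7 c3@8, authorship 1..2.3..
After op 6 (move_left): buffer="uzsuiuwp" (len 8), cursors c1@3 c2@6 c3@7, authorship 1..2.3..
After op 7 (add_cursor(3)): buffer="uzsuiuwp" (len 8), cursors c1@3 c4@3 c2@6 c3@7, authorship 1..2.3..
After op 8 (move_left): buffer="uzsuiuwp" (len 8), cursors c1@2 c4@2 c2@5 c3@6, authorship 1..2.3..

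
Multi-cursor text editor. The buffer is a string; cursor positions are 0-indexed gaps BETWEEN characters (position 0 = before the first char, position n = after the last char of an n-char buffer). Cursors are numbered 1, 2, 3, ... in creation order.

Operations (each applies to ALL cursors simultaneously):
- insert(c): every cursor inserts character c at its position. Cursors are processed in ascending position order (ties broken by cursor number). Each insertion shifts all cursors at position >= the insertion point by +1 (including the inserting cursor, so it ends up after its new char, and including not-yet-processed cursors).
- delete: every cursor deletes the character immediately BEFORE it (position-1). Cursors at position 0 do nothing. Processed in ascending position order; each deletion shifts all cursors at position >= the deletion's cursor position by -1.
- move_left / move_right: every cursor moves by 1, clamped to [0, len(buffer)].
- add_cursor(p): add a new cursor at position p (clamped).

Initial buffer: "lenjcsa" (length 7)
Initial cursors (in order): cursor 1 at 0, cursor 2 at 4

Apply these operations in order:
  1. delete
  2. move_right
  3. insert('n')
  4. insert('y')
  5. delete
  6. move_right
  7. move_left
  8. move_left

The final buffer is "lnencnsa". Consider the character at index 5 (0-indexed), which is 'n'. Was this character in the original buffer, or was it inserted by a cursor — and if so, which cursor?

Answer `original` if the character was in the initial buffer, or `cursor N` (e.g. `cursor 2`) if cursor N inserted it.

Answer: cursor 2

Derivation:
After op 1 (delete): buffer="lencsa" (len 6), cursors c1@0 c2@3, authorship ......
After op 2 (move_right): buffer="lencsa" (len 6), cursors c1@1 c2@4, authorship ......
After op 3 (insert('n')): buffer="lnencnsa" (len 8), cursors c1@2 c2@6, authorship .1...2..
After op 4 (insert('y')): buffer="lnyencnysa" (len 10), cursors c1@3 c2@8, authorship .11...22..
After op 5 (delete): buffer="lnencnsa" (len 8), cursors c1@2 c2@6, authorship .1...2..
After op 6 (move_right): buffer="lnencnsa" (len 8), cursors c1@3 c2@7, authorship .1...2..
After op 7 (move_left): buffer="lnencnsa" (len 8), cursors c1@2 c2@6, authorship .1...2..
After op 8 (move_left): buffer="lnencnsa" (len 8), cursors c1@1 c2@5, authorship .1...2..
Authorship (.=original, N=cursor N): . 1 . . . 2 . .
Index 5: author = 2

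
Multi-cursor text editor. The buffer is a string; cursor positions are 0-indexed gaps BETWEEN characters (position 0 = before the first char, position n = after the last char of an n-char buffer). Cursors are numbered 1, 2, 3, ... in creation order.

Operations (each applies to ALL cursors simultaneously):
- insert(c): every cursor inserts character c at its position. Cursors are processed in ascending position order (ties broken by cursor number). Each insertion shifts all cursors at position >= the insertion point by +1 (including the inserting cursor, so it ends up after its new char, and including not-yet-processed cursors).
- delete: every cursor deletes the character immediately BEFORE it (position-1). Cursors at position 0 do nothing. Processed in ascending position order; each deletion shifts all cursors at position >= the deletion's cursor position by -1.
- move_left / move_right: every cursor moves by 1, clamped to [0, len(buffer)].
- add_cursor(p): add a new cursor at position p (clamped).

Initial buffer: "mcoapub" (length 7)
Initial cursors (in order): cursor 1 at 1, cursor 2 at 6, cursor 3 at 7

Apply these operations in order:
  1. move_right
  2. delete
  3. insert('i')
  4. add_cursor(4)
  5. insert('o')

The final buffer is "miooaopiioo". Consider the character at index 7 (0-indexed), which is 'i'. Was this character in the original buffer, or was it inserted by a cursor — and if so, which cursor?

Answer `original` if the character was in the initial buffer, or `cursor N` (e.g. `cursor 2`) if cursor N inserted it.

After op 1 (move_right): buffer="mcoapub" (len 7), cursors c1@2 c2@7 c3@7, authorship .......
After op 2 (delete): buffer="moap" (len 4), cursors c1@1 c2@4 c3@4, authorship ....
After op 3 (insert('i')): buffer="mioapii" (len 7), cursors c1@2 c2@7 c3@7, authorship .1...23
After op 4 (add_cursor(4)): buffer="mioapii" (len 7), cursors c1@2 c4@4 c2@7 c3@7, authorship .1...23
After op 5 (insert('o')): buffer="miooaopiioo" (len 11), cursors c1@3 c4@6 c2@11 c3@11, authorship .11..4.2323
Authorship (.=original, N=cursor N): . 1 1 . . 4 . 2 3 2 3
Index 7: author = 2

Answer: cursor 2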